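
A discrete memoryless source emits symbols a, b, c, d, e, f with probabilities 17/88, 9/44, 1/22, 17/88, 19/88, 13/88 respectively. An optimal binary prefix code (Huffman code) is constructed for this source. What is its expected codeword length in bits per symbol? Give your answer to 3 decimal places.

2.580 bits/symbol

Repeatedly combine the two least-probable nodes; the expected code length is the sum of the merged weights.
merge 1/22 + 13/88 → 17/88
merge 17/88 + 17/88 → 17/44
merge 17/88 + 9/44 → 35/88
merge 19/88 + 17/44 → 53/88
merge 35/88 + 53/88 → 1
L = 17/88 + 17/44 + 35/88 + 53/88 + 1 = 227/88 ≈ 2.580 bits/symbol.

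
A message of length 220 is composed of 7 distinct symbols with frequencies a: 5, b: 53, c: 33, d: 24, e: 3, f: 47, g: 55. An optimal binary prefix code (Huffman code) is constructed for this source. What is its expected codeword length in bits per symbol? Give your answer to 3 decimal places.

Probabilities are the counts divided by 220.
Repeatedly combine the two least-probable nodes; the expected code length is the sum of the merged weights.
merge 3/220 + 1/44 → 2/55
merge 2/55 + 6/55 → 8/55
merge 8/55 + 3/20 → 13/44
merge 47/220 + 53/220 → 5/11
merge 1/4 + 13/44 → 6/11
merge 5/11 + 6/11 → 1
L = 2/55 + 8/55 + 13/44 + 5/11 + 6/11 + 1 = 109/44 ≈ 2.477 bits/symbol.

2.477 bits/symbol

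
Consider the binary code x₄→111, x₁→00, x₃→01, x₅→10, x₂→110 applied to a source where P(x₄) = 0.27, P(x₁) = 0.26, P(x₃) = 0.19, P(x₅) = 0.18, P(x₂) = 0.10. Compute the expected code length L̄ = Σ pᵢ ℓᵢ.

L̄ = Σ pᵢ·ℓᵢ = 0.27·3 + 0.26·2 + 0.19·2 + 0.18·2 + 0.10·3 = 2.37 bits/symbol.

2.37 bits/symbol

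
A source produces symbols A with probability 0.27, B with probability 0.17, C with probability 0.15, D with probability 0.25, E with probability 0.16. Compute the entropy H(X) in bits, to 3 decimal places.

2.278 bits

H = −Σ pᵢ log₂ pᵢ.
−0.27·log₂(0.27) = 0.5100
−0.17·log₂(0.17) = 0.4346
−0.15·log₂(0.15) = 0.4105
−0.25·log₂(0.25) = 0.5000
−0.16·log₂(0.16) = 0.4230
Sum ≈ 2.2782 → 2.278 bits.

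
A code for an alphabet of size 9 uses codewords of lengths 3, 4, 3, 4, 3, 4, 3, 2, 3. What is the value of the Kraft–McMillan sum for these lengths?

With common denominator 2^4 = 16: Σ 2^(−ℓᵢ) = 2/16 + 1/16 + 2/16 + 1/16 + 2/16 + 1/16 + 2/16 + 4/16 + 2/16 = 17/16 = 1.0625.

1.0625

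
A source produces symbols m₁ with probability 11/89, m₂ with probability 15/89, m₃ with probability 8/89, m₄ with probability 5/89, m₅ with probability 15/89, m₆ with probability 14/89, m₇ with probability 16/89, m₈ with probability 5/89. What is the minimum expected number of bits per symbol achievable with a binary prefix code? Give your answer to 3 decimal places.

Repeatedly combine the two least-probable nodes; the expected code length is the sum of the merged weights.
merge 5/89 + 5/89 → 10/89
merge 8/89 + 10/89 → 18/89
merge 11/89 + 14/89 → 25/89
merge 15/89 + 15/89 → 30/89
merge 16/89 + 18/89 → 34/89
merge 25/89 + 30/89 → 55/89
merge 34/89 + 55/89 → 1
L = 10/89 + 18/89 + 25/89 + 30/89 + 34/89 + 55/89 + 1 = 261/89 ≈ 2.933 bits/symbol.

2.933 bits/symbol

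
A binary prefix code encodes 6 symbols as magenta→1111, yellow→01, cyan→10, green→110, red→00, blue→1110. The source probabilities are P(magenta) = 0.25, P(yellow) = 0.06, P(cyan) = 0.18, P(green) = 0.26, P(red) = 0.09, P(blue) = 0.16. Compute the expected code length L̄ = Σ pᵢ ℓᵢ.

3.08 bits/symbol

L̄ = Σ pᵢ·ℓᵢ = 0.25·4 + 0.06·2 + 0.18·2 + 0.26·3 + 0.09·2 + 0.16·4 = 3.08 bits/symbol.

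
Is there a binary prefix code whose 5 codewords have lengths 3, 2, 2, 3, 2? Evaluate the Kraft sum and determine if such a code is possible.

1; yes

With common denominator 2^3 = 8: Σ 2^(−ℓᵢ) = 1/8 + 2/8 + 2/8 + 1/8 + 2/8 = 8/8 = 1.
Kraft's inequality requires Σ ≤ 1; here Σ = 1 ≤ 1, so such a prefix code exists.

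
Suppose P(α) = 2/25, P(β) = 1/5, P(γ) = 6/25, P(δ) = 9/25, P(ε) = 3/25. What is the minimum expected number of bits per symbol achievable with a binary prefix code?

Repeatedly combine the two least-probable nodes; the expected code length is the sum of the merged weights.
merge 2/25 + 3/25 → 1/5
merge 1/5 + 1/5 → 2/5
merge 6/25 + 9/25 → 3/5
merge 2/5 + 3/5 → 1
L = 1/5 + 2/5 + 3/5 + 1 = 11/5 = 2.2 bits/symbol.

2.2 bits/symbol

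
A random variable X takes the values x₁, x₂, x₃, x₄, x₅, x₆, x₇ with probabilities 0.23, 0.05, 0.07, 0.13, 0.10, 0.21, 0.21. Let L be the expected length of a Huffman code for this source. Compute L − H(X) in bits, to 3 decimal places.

Entropy H = −Σ p log₂ p ≈ 2.6328 bits.
Huffman merges: 1/20+7/100→3/25; 1/10+3/25→11/50; 13/100+21/100→17/50; 21/100+11/50→43/100; 23/100+17/50→57/100; 43/100+57/100→1. L = 67/25 ≈ 2.6800.
L − H = 2.6800 − 2.6328 = 0.047 bits.

0.047 bits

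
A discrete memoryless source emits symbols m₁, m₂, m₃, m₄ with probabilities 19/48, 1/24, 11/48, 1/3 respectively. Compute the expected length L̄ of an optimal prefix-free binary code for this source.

1.875 bits/symbol

Repeatedly combine the two least-probable nodes; the expected code length is the sum of the merged weights.
merge 1/24 + 11/48 → 13/48
merge 13/48 + 1/3 → 29/48
merge 19/48 + 29/48 → 1
L = 13/48 + 29/48 + 1 = 15/8 = 1.875 bits/symbol.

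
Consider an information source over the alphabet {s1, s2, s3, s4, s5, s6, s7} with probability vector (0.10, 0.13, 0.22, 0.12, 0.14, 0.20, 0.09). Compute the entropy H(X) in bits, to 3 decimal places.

H = −Σ pᵢ log₂ pᵢ.
−0.10·log₂(0.10) = 0.3322
−0.13·log₂(0.13) = 0.3826
−0.22·log₂(0.22) = 0.4806
−0.12·log₂(0.12) = 0.3671
−0.14·log₂(0.14) = 0.3971
−0.20·log₂(0.20) = 0.4644
−0.09·log₂(0.09) = 0.3127
Sum ≈ 2.7366 → 2.737 bits.

2.737 bits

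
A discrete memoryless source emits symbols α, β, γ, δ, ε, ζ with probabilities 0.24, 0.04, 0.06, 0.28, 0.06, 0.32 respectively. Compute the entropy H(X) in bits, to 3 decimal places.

H = −Σ pᵢ log₂ pᵢ.
−0.24·log₂(0.24) = 0.4941
−0.04·log₂(0.04) = 0.1858
−0.06·log₂(0.06) = 0.2435
−0.28·log₂(0.28) = 0.5142
−0.06·log₂(0.06) = 0.2435
−0.32·log₂(0.32) = 0.5260
Sum ≈ 2.2072 → 2.207 bits.

2.207 bits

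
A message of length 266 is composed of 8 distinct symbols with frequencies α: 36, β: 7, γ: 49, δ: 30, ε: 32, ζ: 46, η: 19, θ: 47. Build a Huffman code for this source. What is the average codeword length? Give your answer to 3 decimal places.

2.914 bits/symbol

Probabilities are the counts divided by 266.
Repeatedly combine the two least-probable nodes; the expected code length is the sum of the merged weights.
merge 1/38 + 1/14 → 13/133
merge 13/133 + 15/133 → 4/19
merge 16/133 + 18/133 → 34/133
merge 23/133 + 47/266 → 93/266
merge 7/38 + 4/19 → 15/38
merge 34/133 + 93/266 → 23/38
merge 15/38 + 23/38 → 1
L = 13/133 + 4/19 + 34/133 + 93/266 + 15/38 + 23/38 + 1 = 775/266 ≈ 2.914 bits/symbol.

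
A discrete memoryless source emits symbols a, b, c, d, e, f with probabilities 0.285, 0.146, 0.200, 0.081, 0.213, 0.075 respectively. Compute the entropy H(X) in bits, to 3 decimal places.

H = −Σ pᵢ log₂ pᵢ.
−0.285·log₂(0.285) = 0.5161
−0.146·log₂(0.146) = 0.4053
−0.200·log₂(0.200) = 0.4644
−0.081·log₂(0.081) = 0.2937
−0.213·log₂(0.213) = 0.4752
−0.075·log₂(0.075) = 0.2803
Sum ≈ 2.4350 → 2.435 bits.

2.435 bits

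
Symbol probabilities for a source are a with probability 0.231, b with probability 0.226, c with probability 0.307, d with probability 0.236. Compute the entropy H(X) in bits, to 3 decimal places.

1.988 bits

H = −Σ pᵢ log₂ pᵢ.
−0.231·log₂(0.231) = 0.4883
−0.226·log₂(0.226) = 0.4849
−0.307·log₂(0.307) = 0.5230
−0.236·log₂(0.236) = 0.4916
Sum ≈ 1.9879 → 1.988 bits.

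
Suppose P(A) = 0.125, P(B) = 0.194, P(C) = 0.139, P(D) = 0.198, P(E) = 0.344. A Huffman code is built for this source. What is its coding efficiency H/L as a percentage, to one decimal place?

Entropy H = −Σ p log₂ p ≈ 2.2219 bits.
Huffman merges: 1/8+139/1000→33/125; 97/500+99/500→49/125; 33/125+43/125→76/125; 49/125+76/125→1. L = 283/125 ≈ 2.2640.
Efficiency = H/L = 2.2219/2.2640 = 98.1%.

98.1%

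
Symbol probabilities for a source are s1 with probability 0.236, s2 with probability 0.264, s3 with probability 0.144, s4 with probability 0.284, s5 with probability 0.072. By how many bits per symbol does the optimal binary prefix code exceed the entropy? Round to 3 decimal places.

0.025 bits

Entropy H = −Σ p log₂ p ≈ 2.1905 bits.
Huffman merges: 9/125+18/125→27/125; 27/125+59/250→113/250; 33/125+71/250→137/250; 113/250+137/250→1. L = 277/125 ≈ 2.2160.
L − H = 2.2160 − 2.1905 = 0.025 bits.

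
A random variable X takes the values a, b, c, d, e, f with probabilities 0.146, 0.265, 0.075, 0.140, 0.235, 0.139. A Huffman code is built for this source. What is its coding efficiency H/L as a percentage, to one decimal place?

99.1%

Entropy H = −Σ p log₂ p ≈ 2.4771 bits.
Huffman merges: 3/40+139/1000→107/500; 7/50+73/500→143/500; 107/500+47/200→449/1000; 53/200+143/500→551/1000; 449/1000+551/1000→1. L = 5/2 ≈ 2.5000.
Efficiency = H/L = 2.4771/2.5000 = 99.1%.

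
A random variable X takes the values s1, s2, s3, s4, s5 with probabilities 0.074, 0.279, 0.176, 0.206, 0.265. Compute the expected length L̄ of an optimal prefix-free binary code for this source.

Repeatedly combine the two least-probable nodes; the expected code length is the sum of the merged weights.
merge 37/500 + 22/125 → 1/4
merge 103/500 + 1/4 → 57/125
merge 53/200 + 279/1000 → 68/125
merge 57/125 + 68/125 → 1
L = 1/4 + 57/125 + 68/125 + 1 = 9/4 = 2.25 bits/symbol.

2.25 bits/symbol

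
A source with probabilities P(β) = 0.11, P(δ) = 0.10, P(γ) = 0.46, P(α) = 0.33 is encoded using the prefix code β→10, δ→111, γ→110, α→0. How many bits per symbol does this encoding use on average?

L̄ = Σ pᵢ·ℓᵢ = 0.11·2 + 0.10·3 + 0.46·3 + 0.33·1 = 2.23 bits/symbol.

2.23 bits/symbol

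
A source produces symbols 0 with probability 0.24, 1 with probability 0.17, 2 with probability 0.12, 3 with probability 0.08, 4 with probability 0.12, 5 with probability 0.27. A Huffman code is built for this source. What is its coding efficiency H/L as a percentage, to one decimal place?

99.0%

Entropy H = −Σ p log₂ p ≈ 2.4644 bits.
Huffman merges: 2/25+3/25→1/5; 3/25+17/100→29/100; 1/5+6/25→11/25; 27/100+29/100→14/25; 11/25+14/25→1. L = 249/100 ≈ 2.4900.
Efficiency = H/L = 2.4644/2.4900 = 99.0%.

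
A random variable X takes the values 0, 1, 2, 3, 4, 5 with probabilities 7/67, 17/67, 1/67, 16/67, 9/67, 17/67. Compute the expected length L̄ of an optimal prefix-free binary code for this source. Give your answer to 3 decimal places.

2.373 bits/symbol

Repeatedly combine the two least-probable nodes; the expected code length is the sum of the merged weights.
merge 1/67 + 7/67 → 8/67
merge 8/67 + 9/67 → 17/67
merge 16/67 + 17/67 → 33/67
merge 17/67 + 17/67 → 34/67
merge 33/67 + 34/67 → 1
L = 8/67 + 17/67 + 33/67 + 34/67 + 1 = 159/67 ≈ 2.373 bits/symbol.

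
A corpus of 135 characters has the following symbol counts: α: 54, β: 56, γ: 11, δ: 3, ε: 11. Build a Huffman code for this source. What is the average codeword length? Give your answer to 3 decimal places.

1.874 bits/symbol

Probabilities are the counts divided by 135.
Repeatedly combine the two least-probable nodes; the expected code length is the sum of the merged weights.
merge 1/45 + 11/135 → 14/135
merge 11/135 + 14/135 → 5/27
merge 5/27 + 2/5 → 79/135
merge 56/135 + 79/135 → 1
L = 14/135 + 5/27 + 79/135 + 1 = 253/135 ≈ 1.874 bits/symbol.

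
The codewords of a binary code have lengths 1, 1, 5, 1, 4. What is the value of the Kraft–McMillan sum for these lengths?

1.59375

With common denominator 2^5 = 32: Σ 2^(−ℓᵢ) = 16/32 + 16/32 + 1/32 + 16/32 + 2/32 = 51/32 = 1.59375.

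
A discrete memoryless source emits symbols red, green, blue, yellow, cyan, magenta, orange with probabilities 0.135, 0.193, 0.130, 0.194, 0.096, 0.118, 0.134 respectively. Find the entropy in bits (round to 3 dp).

H = −Σ pᵢ log₂ pᵢ.
−0.135·log₂(0.135) = 0.3900
−0.193·log₂(0.193) = 0.4581
−0.130·log₂(0.130) = 0.3826
−0.194·log₂(0.194) = 0.4590
−0.096·log₂(0.096) = 0.3246
−0.118·log₂(0.118) = 0.3638
−0.134·log₂(0.134) = 0.3886
Sum ≈ 2.7666 → 2.767 bits.

2.767 bits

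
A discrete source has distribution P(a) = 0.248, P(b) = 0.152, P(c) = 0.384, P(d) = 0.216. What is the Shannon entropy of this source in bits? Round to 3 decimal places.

1.920 bits

H = −Σ pᵢ log₂ pᵢ.
−0.248·log₂(0.248) = 0.4989
−0.152·log₂(0.152) = 0.4131
−0.384·log₂(0.384) = 0.5302
−0.216·log₂(0.216) = 0.4776
Sum ≈ 1.9198 → 1.920 bits.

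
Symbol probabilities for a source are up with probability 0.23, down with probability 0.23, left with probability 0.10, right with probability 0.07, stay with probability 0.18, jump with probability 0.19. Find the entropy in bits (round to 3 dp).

H = −Σ pᵢ log₂ pᵢ.
−0.23·log₂(0.23) = 0.4877
−0.23·log₂(0.23) = 0.4877
−0.10·log₂(0.10) = 0.3322
−0.07·log₂(0.07) = 0.2686
−0.18·log₂(0.18) = 0.4453
−0.19·log₂(0.19) = 0.4552
Sum ≈ 2.4766 → 2.477 bits.

2.477 bits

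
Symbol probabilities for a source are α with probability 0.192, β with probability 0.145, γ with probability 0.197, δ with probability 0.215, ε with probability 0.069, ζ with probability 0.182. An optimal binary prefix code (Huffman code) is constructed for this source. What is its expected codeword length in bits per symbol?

Repeatedly combine the two least-probable nodes; the expected code length is the sum of the merged weights.
merge 69/1000 + 29/200 → 107/500
merge 91/500 + 24/125 → 187/500
merge 197/1000 + 107/500 → 411/1000
merge 43/200 + 187/500 → 589/1000
merge 411/1000 + 589/1000 → 1
L = 107/500 + 187/500 + 411/1000 + 589/1000 + 1 = 647/250 = 2.588 bits/symbol.

2.588 bits/symbol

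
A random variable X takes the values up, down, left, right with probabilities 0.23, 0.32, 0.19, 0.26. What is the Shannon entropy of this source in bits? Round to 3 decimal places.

1.974 bits

H = −Σ pᵢ log₂ pᵢ.
−0.23·log₂(0.23) = 0.4877
−0.32·log₂(0.32) = 0.5260
−0.19·log₂(0.19) = 0.4552
−0.26·log₂(0.26) = 0.5053
Sum ≈ 1.9742 → 1.974 bits.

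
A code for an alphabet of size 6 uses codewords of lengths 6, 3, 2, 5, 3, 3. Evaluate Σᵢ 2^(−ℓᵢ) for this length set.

With common denominator 2^6 = 64: Σ 2^(−ℓᵢ) = 1/64 + 8/64 + 16/64 + 2/64 + 8/64 + 8/64 = 43/64 = 0.671875.

0.671875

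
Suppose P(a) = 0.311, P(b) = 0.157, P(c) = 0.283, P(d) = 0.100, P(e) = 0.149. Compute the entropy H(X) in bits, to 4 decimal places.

H = −Σ pᵢ log₂ pᵢ.
−0.311·log₂(0.311) = 0.5240
−0.157·log₂(0.157) = 0.4194
−0.283·log₂(0.283) = 0.5154
−0.100·log₂(0.100) = 0.3322
−0.149·log₂(0.149) = 0.4092
Sum ≈ 2.2002 → 2.2002 bits.

2.2002 bits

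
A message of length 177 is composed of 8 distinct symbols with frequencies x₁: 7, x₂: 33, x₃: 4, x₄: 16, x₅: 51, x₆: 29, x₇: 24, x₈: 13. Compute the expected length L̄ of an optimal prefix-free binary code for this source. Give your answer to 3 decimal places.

Probabilities are the counts divided by 177.
Repeatedly combine the two least-probable nodes; the expected code length is the sum of the merged weights.
merge 4/177 + 7/177 → 11/177
merge 11/177 + 13/177 → 8/59
merge 16/177 + 8/59 → 40/177
merge 8/59 + 29/177 → 53/177
merge 11/59 + 40/177 → 73/177
merge 17/59 + 53/177 → 104/177
merge 73/177 + 104/177 → 1
L = 11/177 + 8/59 + 40/177 + 53/177 + 73/177 + 104/177 + 1 = 482/177 ≈ 2.723 bits/symbol.

2.723 bits/symbol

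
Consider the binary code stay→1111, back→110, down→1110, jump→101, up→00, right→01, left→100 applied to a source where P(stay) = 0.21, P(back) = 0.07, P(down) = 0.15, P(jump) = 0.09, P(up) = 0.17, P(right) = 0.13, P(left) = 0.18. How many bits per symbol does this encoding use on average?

3.06 bits/symbol

L̄ = Σ pᵢ·ℓᵢ = 0.21·4 + 0.07·3 + 0.15·4 + 0.09·3 + 0.17·2 + 0.13·2 + 0.18·3 = 3.06 bits/symbol.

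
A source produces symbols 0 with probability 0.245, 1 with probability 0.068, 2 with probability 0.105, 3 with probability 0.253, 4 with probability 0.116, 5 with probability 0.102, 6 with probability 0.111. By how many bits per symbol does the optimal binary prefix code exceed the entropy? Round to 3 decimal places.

Entropy H = −Σ p log₂ p ≈ 2.6524 bits.
Huffman merges: 17/250+51/500→17/100; 21/200+111/1000→27/125; 29/250+17/100→143/500; 27/125+49/200→461/1000; 253/1000+143/500→539/1000; 461/1000+539/1000→1. L = 334/125 ≈ 2.6720.
L − H = 2.6720 − 2.6524 = 0.020 bits.

0.020 bits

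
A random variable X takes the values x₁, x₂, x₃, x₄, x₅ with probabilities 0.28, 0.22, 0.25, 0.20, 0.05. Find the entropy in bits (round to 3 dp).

H = −Σ pᵢ log₂ pᵢ.
−0.28·log₂(0.28) = 0.5142
−0.22·log₂(0.22) = 0.4806
−0.25·log₂(0.25) = 0.5000
−0.20·log₂(0.20) = 0.4644
−0.05·log₂(0.05) = 0.2161
Sum ≈ 2.1753 → 2.175 bits.

2.175 bits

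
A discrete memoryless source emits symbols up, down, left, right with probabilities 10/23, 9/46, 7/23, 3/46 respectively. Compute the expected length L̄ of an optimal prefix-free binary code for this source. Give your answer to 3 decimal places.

Repeatedly combine the two least-probable nodes; the expected code length is the sum of the merged weights.
merge 3/46 + 9/46 → 6/23
merge 6/23 + 7/23 → 13/23
merge 10/23 + 13/23 → 1
L = 6/23 + 13/23 + 1 = 42/23 ≈ 1.826 bits/symbol.

1.826 bits/symbol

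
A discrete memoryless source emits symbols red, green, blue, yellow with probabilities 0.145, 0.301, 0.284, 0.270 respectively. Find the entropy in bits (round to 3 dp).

H = −Σ pᵢ log₂ pᵢ.
−0.145·log₂(0.145) = 0.4040
−0.301·log₂(0.301) = 0.5214
−0.284·log₂(0.284) = 0.5158
−0.270·log₂(0.270) = 0.5100
Sum ≈ 1.9511 → 1.951 bits.

1.951 bits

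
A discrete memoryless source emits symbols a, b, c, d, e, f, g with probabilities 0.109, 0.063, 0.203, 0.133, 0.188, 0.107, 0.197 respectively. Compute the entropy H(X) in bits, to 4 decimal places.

2.7139 bits

H = −Σ pᵢ log₂ pᵢ.
−0.109·log₂(0.109) = 0.3485
−0.063·log₂(0.063) = 0.2513
−0.203·log₂(0.203) = 0.4670
−0.133·log₂(0.133) = 0.3871
−0.188·log₂(0.188) = 0.4533
−0.107·log₂(0.107) = 0.3450
−0.197·log₂(0.197) = 0.4617
Sum ≈ 2.7139 → 2.7139 bits.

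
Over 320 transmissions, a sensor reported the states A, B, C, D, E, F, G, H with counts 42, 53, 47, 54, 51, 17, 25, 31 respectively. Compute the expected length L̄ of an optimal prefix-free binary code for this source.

2.9625 bits/symbol

Probabilities are the counts divided by 320.
Repeatedly combine the two least-probable nodes; the expected code length is the sum of the merged weights.
merge 17/320 + 5/64 → 21/160
merge 31/320 + 21/160 → 73/320
merge 21/160 + 47/320 → 89/320
merge 51/320 + 53/320 → 13/40
merge 27/160 + 73/320 → 127/320
merge 89/320 + 13/40 → 193/320
merge 127/320 + 193/320 → 1
L = 21/160 + 73/320 + 89/320 + 13/40 + 127/320 + 193/320 + 1 = 237/80 = 2.9625 bits/symbol.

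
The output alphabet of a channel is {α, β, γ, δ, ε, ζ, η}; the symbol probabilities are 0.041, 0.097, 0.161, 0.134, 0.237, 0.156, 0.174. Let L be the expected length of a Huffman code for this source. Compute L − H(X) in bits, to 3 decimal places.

0.049 bits

Entropy H = −Σ p log₂ p ≈ 2.6776 bits.
Huffman merges: 41/1000+97/1000→69/500; 67/500+69/500→34/125; 39/250+161/1000→317/1000; 87/500+237/1000→411/1000; 34/125+317/1000→589/1000; 411/1000+589/1000→1. L = 2727/1000 ≈ 2.7270.
L − H = 2.7270 − 2.6776 = 0.049 bits.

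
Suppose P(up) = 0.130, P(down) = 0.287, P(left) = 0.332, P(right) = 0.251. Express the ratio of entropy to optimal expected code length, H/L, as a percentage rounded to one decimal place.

96.4%

Entropy H = −Σ p log₂ p ≈ 1.9282 bits.
Huffman merges: 13/100+251/1000→381/1000; 287/1000+83/250→619/1000; 381/1000+619/1000→1. L = 2 ≈ 2.0000.
Efficiency = H/L = 1.9282/2.0000 = 96.4%.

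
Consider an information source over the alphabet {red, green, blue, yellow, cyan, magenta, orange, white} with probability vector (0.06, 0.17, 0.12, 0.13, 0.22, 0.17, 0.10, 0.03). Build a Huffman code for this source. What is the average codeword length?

Repeatedly combine the two least-probable nodes; the expected code length is the sum of the merged weights.
merge 3/100 + 3/50 → 9/100
merge 9/100 + 1/10 → 19/100
merge 3/25 + 13/100 → 1/4
merge 17/100 + 17/100 → 17/50
merge 19/100 + 11/50 → 41/100
merge 1/4 + 17/50 → 59/100
merge 41/100 + 59/100 → 1
L = 9/100 + 19/100 + 1/4 + 17/50 + 41/100 + 59/100 + 1 = 287/100 = 2.87 bits/symbol.

2.87 bits/symbol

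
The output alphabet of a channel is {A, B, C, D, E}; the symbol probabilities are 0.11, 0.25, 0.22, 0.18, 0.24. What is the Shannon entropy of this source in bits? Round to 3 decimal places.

H = −Σ pᵢ log₂ pᵢ.
−0.11·log₂(0.11) = 0.3503
−0.25·log₂(0.25) = 0.5000
−0.22·log₂(0.22) = 0.4806
−0.18·log₂(0.18) = 0.4453
−0.24·log₂(0.24) = 0.4941
Sum ≈ 2.2703 → 2.270 bits.

2.270 bits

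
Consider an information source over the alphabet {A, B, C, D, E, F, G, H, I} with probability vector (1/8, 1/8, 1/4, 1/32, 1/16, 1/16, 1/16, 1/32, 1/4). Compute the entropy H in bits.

Each probability is a power of 1/2, so log₂(1/p) is an integer.
H = Σ p·log₂(1/p) = 1/8·3 + 1/8·3 + 1/4·2 + 1/32·5 + 1/16·4 + 1/16·4 + 1/16·4 + 1/32·5 + 1/4·2 = 2.8125 bits.

2.8125 bits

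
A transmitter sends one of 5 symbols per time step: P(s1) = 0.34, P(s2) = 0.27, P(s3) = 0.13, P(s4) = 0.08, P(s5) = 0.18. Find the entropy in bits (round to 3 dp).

2.159 bits

H = −Σ pᵢ log₂ pᵢ.
−0.34·log₂(0.34) = 0.5292
−0.27·log₂(0.27) = 0.5100
−0.13·log₂(0.13) = 0.3826
−0.08·log₂(0.08) = 0.2915
−0.18·log₂(0.18) = 0.4453
Sum ≈ 2.1587 → 2.159 bits.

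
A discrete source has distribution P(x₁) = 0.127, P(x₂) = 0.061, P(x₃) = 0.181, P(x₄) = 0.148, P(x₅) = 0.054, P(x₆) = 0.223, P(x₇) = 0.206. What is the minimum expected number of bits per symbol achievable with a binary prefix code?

Repeatedly combine the two least-probable nodes; the expected code length is the sum of the merged weights.
merge 27/500 + 61/1000 → 23/200
merge 23/200 + 127/1000 → 121/500
merge 37/250 + 181/1000 → 329/1000
merge 103/500 + 223/1000 → 429/1000
merge 121/500 + 329/1000 → 571/1000
merge 429/1000 + 571/1000 → 1
L = 23/200 + 121/500 + 329/1000 + 429/1000 + 571/1000 + 1 = 1343/500 = 2.686 bits/symbol.

2.686 bits/symbol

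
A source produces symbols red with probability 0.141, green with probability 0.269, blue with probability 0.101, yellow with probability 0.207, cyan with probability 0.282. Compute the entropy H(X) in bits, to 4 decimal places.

2.2275 bits

H = −Σ pᵢ log₂ pᵢ.
−0.141·log₂(0.141) = 0.3985
−0.269·log₂(0.269) = 0.5096
−0.101·log₂(0.101) = 0.3341
−0.207·log₂(0.207) = 0.4704
−0.282·log₂(0.282) = 0.5150
Sum ≈ 2.2275 → 2.2275 bits.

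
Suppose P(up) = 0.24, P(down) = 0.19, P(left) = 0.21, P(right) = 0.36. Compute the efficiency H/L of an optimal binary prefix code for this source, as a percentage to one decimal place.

Entropy H = −Σ p log₂ p ≈ 1.9528 bits.
Huffman merges: 19/100+21/100→2/5; 6/25+9/25→3/5; 2/5+3/5→1. L = 2 ≈ 2.0000.
Efficiency = H/L = 1.9528/2.0000 = 97.6%.

97.6%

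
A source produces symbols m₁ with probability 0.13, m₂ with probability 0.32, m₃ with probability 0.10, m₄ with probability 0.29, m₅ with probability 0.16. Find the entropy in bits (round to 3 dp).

H = −Σ pᵢ log₂ pᵢ.
−0.13·log₂(0.13) = 0.3826
−0.32·log₂(0.32) = 0.5260
−0.10·log₂(0.10) = 0.3322
−0.29·log₂(0.29) = 0.5179
−0.16·log₂(0.16) = 0.4230
Sum ≈ 2.1818 → 2.182 bits.

2.182 bits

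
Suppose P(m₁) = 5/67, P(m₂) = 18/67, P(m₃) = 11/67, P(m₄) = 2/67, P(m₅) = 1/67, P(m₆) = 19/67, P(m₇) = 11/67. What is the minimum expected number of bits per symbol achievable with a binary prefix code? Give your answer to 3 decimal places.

2.448 bits/symbol

Repeatedly combine the two least-probable nodes; the expected code length is the sum of the merged weights.
merge 1/67 + 2/67 → 3/67
merge 3/67 + 5/67 → 8/67
merge 8/67 + 11/67 → 19/67
merge 11/67 + 18/67 → 29/67
merge 19/67 + 19/67 → 38/67
merge 29/67 + 38/67 → 1
L = 3/67 + 8/67 + 19/67 + 29/67 + 38/67 + 1 = 164/67 ≈ 2.448 bits/symbol.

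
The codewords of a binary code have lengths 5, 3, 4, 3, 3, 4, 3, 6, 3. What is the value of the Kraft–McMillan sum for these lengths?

0.796875

With common denominator 2^6 = 64: Σ 2^(−ℓᵢ) = 2/64 + 8/64 + 4/64 + 8/64 + 8/64 + 4/64 + 8/64 + 1/64 + 8/64 = 51/64 = 0.796875.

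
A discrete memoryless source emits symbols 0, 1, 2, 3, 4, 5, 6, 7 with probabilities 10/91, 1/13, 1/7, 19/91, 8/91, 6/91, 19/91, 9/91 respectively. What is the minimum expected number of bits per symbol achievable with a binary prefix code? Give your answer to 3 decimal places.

Repeatedly combine the two least-probable nodes; the expected code length is the sum of the merged weights.
merge 6/91 + 1/13 → 1/7
merge 8/91 + 9/91 → 17/91
merge 10/91 + 1/7 → 23/91
merge 1/7 + 17/91 → 30/91
merge 19/91 + 19/91 → 38/91
merge 23/91 + 30/91 → 53/91
merge 38/91 + 53/91 → 1
L = 1/7 + 17/91 + 23/91 + 30/91 + 38/91 + 53/91 + 1 = 265/91 ≈ 2.912 bits/symbol.

2.912 bits/symbol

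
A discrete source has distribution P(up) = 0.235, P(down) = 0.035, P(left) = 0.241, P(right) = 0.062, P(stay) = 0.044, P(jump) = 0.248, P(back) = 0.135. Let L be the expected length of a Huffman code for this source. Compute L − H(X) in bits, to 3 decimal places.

0.005 bits

Entropy H = −Σ p log₂ p ≈ 2.4909 bits.
Huffman merges: 7/200+11/250→79/1000; 31/500+79/1000→141/1000; 27/200+141/1000→69/250; 47/200+241/1000→119/250; 31/125+69/250→131/250; 119/250+131/250→1. L = 312/125 ≈ 2.4960.
L − H = 2.4960 − 2.4909 = 0.005 bits.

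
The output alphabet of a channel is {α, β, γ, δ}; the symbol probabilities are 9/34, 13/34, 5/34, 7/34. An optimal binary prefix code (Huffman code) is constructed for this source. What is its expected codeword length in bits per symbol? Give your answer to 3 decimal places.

Repeatedly combine the two least-probable nodes; the expected code length is the sum of the merged weights.
merge 5/34 + 7/34 → 6/17
merge 9/34 + 6/17 → 21/34
merge 13/34 + 21/34 → 1
L = 6/17 + 21/34 + 1 = 67/34 ≈ 1.971 bits/symbol.

1.971 bits/symbol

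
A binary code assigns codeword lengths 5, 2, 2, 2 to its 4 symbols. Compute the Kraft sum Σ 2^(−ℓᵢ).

With common denominator 2^5 = 32: Σ 2^(−ℓᵢ) = 1/32 + 8/32 + 8/32 + 8/32 = 25/32 = 0.78125.

0.78125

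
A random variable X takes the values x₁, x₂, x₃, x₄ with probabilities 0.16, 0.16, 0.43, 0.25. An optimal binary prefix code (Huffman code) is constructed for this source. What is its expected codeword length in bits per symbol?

1.89 bits/symbol

Repeatedly combine the two least-probable nodes; the expected code length is the sum of the merged weights.
merge 4/25 + 4/25 → 8/25
merge 1/4 + 8/25 → 57/100
merge 43/100 + 57/100 → 1
L = 8/25 + 57/100 + 1 = 189/100 = 1.89 bits/symbol.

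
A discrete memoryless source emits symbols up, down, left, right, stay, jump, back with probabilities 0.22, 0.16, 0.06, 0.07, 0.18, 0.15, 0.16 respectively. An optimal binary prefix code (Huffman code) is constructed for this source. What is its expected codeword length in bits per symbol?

Repeatedly combine the two least-probable nodes; the expected code length is the sum of the merged weights.
merge 3/50 + 7/100 → 13/100
merge 13/100 + 3/20 → 7/25
merge 4/25 + 4/25 → 8/25
merge 9/50 + 11/50 → 2/5
merge 7/25 + 8/25 → 3/5
merge 2/5 + 3/5 → 1
L = 13/100 + 7/25 + 8/25 + 2/5 + 3/5 + 1 = 273/100 = 2.73 bits/symbol.

2.73 bits/symbol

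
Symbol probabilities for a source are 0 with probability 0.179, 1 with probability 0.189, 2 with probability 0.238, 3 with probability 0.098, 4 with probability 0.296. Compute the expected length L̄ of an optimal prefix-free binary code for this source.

Repeatedly combine the two least-probable nodes; the expected code length is the sum of the merged weights.
merge 49/500 + 179/1000 → 277/1000
merge 189/1000 + 119/500 → 427/1000
merge 277/1000 + 37/125 → 573/1000
merge 427/1000 + 573/1000 → 1
L = 277/1000 + 427/1000 + 573/1000 + 1 = 2277/1000 = 2.277 bits/symbol.

2.277 bits/symbol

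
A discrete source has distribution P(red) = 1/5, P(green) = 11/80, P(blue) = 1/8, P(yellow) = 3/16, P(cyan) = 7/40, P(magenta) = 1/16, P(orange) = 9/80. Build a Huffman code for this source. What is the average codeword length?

2.7875 bits/symbol

Repeatedly combine the two least-probable nodes; the expected code length is the sum of the merged weights.
merge 1/16 + 9/80 → 7/40
merge 1/8 + 11/80 → 21/80
merge 7/40 + 7/40 → 7/20
merge 3/16 + 1/5 → 31/80
merge 21/80 + 7/20 → 49/80
merge 31/80 + 49/80 → 1
L = 7/40 + 21/80 + 7/20 + 31/80 + 49/80 + 1 = 223/80 = 2.7875 bits/symbol.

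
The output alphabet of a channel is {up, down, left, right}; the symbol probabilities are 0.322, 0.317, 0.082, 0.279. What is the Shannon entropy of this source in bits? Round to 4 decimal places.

H = −Σ pᵢ log₂ pᵢ.
−0.322·log₂(0.322) = 0.5264
−0.317·log₂(0.317) = 0.5254
−0.082·log₂(0.082) = 0.2959
−0.279·log₂(0.279) = 0.5138
Sum ≈ 1.8615 → 1.8615 bits.

1.8615 bits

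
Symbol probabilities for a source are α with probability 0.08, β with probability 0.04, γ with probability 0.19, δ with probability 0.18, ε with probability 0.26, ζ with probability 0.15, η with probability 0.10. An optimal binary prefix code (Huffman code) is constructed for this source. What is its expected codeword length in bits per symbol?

Repeatedly combine the two least-probable nodes; the expected code length is the sum of the merged weights.
merge 1/25 + 2/25 → 3/25
merge 1/10 + 3/25 → 11/50
merge 3/20 + 9/50 → 33/100
merge 19/100 + 11/50 → 41/100
merge 13/50 + 33/100 → 59/100
merge 41/100 + 59/100 → 1
L = 3/25 + 11/50 + 33/100 + 41/100 + 59/100 + 1 = 267/100 = 2.67 bits/symbol.

2.67 bits/symbol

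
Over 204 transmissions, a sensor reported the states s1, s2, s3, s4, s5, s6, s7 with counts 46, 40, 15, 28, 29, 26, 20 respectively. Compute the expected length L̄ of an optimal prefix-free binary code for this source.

2.75 bits/symbol

Probabilities are the counts divided by 204.
Repeatedly combine the two least-probable nodes; the expected code length is the sum of the merged weights.
merge 5/68 + 5/51 → 35/204
merge 13/102 + 7/51 → 9/34
merge 29/204 + 35/204 → 16/51
merge 10/51 + 23/102 → 43/102
merge 9/34 + 16/51 → 59/102
merge 43/102 + 59/102 → 1
L = 35/204 + 9/34 + 16/51 + 43/102 + 59/102 + 1 = 11/4 = 2.75 bits/symbol.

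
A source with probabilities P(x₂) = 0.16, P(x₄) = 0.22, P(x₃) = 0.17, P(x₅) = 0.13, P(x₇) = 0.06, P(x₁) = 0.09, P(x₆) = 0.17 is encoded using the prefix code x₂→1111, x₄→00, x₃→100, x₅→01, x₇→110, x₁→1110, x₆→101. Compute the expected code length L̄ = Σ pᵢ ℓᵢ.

L̄ = Σ pᵢ·ℓᵢ = 0.16·4 + 0.22·2 + 0.17·3 + 0.13·2 + 0.06·3 + 0.09·4 + 0.17·3 = 2.9 bits/symbol.

2.9 bits/symbol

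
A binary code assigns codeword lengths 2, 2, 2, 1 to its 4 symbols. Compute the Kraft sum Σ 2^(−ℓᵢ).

With common denominator 2^2 = 4: Σ 2^(−ℓᵢ) = 1/4 + 1/4 + 1/4 + 2/4 = 5/4 = 1.25.

1.25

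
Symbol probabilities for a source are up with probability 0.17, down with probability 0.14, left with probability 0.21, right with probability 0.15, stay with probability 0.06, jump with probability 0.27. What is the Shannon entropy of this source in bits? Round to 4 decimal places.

2.4686 bits

H = −Σ pᵢ log₂ pᵢ.
−0.17·log₂(0.17) = 0.4346
−0.14·log₂(0.14) = 0.3971
−0.21·log₂(0.21) = 0.4728
−0.15·log₂(0.15) = 0.4105
−0.06·log₂(0.06) = 0.2435
−0.27·log₂(0.27) = 0.5100
Sum ≈ 2.4686 → 2.4686 bits.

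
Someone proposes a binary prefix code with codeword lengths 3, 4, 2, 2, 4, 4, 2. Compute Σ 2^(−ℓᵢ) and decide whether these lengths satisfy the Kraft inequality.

1.0625; no

With common denominator 2^4 = 16: Σ 2^(−ℓᵢ) = 2/16 + 1/16 + 4/16 + 4/16 + 1/16 + 1/16 + 4/16 = 17/16 = 1.0625.
Kraft's inequality requires Σ ≤ 1; here Σ = 1.0625 > 1, so no such prefix code exists.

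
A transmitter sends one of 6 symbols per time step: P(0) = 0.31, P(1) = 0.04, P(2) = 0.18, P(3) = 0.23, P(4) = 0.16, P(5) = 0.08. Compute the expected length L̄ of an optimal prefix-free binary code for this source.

Repeatedly combine the two least-probable nodes; the expected code length is the sum of the merged weights.
merge 1/25 + 2/25 → 3/25
merge 3/25 + 4/25 → 7/25
merge 9/50 + 23/100 → 41/100
merge 7/25 + 31/100 → 59/100
merge 41/100 + 59/100 → 1
L = 3/25 + 7/25 + 41/100 + 59/100 + 1 = 12/5 = 2.4 bits/symbol.

2.4 bits/symbol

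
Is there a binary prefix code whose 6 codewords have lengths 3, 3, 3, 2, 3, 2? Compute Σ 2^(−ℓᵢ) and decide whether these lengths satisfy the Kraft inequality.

With common denominator 2^3 = 8: Σ 2^(−ℓᵢ) = 1/8 + 1/8 + 1/8 + 2/8 + 1/8 + 2/8 = 8/8 = 1.
Kraft's inequality requires Σ ≤ 1; here Σ = 1 ≤ 1, so such a prefix code exists.

1; yes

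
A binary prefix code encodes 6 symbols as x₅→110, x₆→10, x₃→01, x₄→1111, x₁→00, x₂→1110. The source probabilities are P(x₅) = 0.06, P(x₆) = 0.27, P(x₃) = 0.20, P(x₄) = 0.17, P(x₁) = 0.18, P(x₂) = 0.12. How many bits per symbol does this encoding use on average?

2.64 bits/symbol

L̄ = Σ pᵢ·ℓᵢ = 0.06·3 + 0.27·2 + 0.20·2 + 0.17·4 + 0.18·2 + 0.12·4 = 2.64 bits/symbol.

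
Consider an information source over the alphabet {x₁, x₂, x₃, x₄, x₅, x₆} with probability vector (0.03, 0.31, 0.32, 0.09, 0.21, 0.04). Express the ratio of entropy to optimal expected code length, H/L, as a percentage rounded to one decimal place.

97.4%

Entropy H = −Σ p log₂ p ≈ 2.1728 bits.
Huffman merges: 3/100+1/25→7/100; 7/100+9/100→4/25; 4/25+21/100→37/100; 31/100+8/25→63/100; 37/100+63/100→1. L = 223/100 ≈ 2.2300.
Efficiency = H/L = 2.1728/2.2300 = 97.4%.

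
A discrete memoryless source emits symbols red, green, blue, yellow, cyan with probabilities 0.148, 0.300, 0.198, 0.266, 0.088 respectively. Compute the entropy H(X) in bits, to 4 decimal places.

H = −Σ pᵢ log₂ pᵢ.
−0.148·log₂(0.148) = 0.4079
−0.300·log₂(0.300) = 0.5211
−0.198·log₂(0.198) = 0.4626
−0.266·log₂(0.266) = 0.5082
−0.088·log₂(0.088) = 0.3086
Sum ≈ 2.2084 → 2.2084 bits.

2.2084 bits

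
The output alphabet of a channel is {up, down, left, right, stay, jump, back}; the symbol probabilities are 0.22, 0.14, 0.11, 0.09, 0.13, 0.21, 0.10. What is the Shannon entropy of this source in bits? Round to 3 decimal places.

2.728 bits

H = −Σ pᵢ log₂ pᵢ.
−0.22·log₂(0.22) = 0.4806
−0.14·log₂(0.14) = 0.3971
−0.11·log₂(0.11) = 0.3503
−0.09·log₂(0.09) = 0.3127
−0.13·log₂(0.13) = 0.3826
−0.21·log₂(0.21) = 0.4728
−0.10·log₂(0.10) = 0.3322
Sum ≈ 2.7283 → 2.728 bits.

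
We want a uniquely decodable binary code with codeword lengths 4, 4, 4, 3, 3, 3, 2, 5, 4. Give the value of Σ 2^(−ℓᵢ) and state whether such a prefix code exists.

0.90625; yes

With common denominator 2^5 = 32: Σ 2^(−ℓᵢ) = 2/32 + 2/32 + 2/32 + 4/32 + 4/32 + 4/32 + 8/32 + 1/32 + 2/32 = 29/32 = 0.90625.
Kraft's inequality requires Σ ≤ 1; here Σ = 0.90625 ≤ 1, so such a prefix code exists.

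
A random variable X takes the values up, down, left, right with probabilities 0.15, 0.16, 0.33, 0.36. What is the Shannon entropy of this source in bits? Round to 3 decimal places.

1.892 bits

H = −Σ pᵢ log₂ pᵢ.
−0.15·log₂(0.15) = 0.4105
−0.16·log₂(0.16) = 0.4230
−0.33·log₂(0.33) = 0.5278
−0.36·log₂(0.36) = 0.5306
Sum ≈ 1.8920 → 1.892 bits.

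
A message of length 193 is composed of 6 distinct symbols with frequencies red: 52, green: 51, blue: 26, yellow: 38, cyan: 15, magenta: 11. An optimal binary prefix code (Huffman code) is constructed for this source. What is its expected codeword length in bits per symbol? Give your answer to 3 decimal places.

Probabilities are the counts divided by 193.
Repeatedly combine the two least-probable nodes; the expected code length is the sum of the merged weights.
merge 11/193 + 15/193 → 26/193
merge 26/193 + 26/193 → 52/193
merge 38/193 + 51/193 → 89/193
merge 52/193 + 52/193 → 104/193
merge 89/193 + 104/193 → 1
L = 26/193 + 52/193 + 89/193 + 104/193 + 1 = 464/193 ≈ 2.404 bits/symbol.

2.404 bits/symbol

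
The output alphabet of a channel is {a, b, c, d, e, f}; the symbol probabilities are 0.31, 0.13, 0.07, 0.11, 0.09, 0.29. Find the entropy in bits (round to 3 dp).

H = −Σ pᵢ log₂ pᵢ.
−0.31·log₂(0.31) = 0.5238
−0.13·log₂(0.13) = 0.3826
−0.07·log₂(0.07) = 0.2686
−0.11·log₂(0.11) = 0.3503
−0.09·log₂(0.09) = 0.3127
−0.29·log₂(0.29) = 0.5179
Sum ≈ 2.3558 → 2.356 bits.

2.356 bits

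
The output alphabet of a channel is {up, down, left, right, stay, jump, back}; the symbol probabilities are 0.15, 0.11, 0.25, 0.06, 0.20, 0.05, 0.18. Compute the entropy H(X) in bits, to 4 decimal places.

2.6302 bits

H = −Σ pᵢ log₂ pᵢ.
−0.15·log₂(0.15) = 0.4105
−0.11·log₂(0.11) = 0.3503
−0.25·log₂(0.25) = 0.5000
−0.06·log₂(0.06) = 0.2435
−0.20·log₂(0.20) = 0.4644
−0.05·log₂(0.05) = 0.2161
−0.18·log₂(0.18) = 0.4453
Sum ≈ 2.6302 → 2.6302 bits.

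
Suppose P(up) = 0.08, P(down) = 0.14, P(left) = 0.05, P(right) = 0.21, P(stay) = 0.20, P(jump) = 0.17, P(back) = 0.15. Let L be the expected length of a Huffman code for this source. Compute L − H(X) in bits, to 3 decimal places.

0.033 bits

Entropy H = −Σ p log₂ p ≈ 2.6871 bits.
Huffman merges: 1/20+2/25→13/100; 13/100+7/50→27/100; 3/20+17/100→8/25; 1/5+21/100→41/100; 27/100+8/25→59/100; 41/100+59/100→1. L = 68/25 ≈ 2.7200.
L − H = 2.7200 − 2.6871 = 0.033 bits.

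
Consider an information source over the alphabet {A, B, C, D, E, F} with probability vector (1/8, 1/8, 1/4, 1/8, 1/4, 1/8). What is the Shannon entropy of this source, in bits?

Each probability is a power of 1/2, so log₂(1/p) is an integer.
H = Σ p·log₂(1/p) = 1/8·3 + 1/8·3 + 1/4·2 + 1/8·3 + 1/4·2 + 1/8·3 = 2.5 bits.

2.5 bits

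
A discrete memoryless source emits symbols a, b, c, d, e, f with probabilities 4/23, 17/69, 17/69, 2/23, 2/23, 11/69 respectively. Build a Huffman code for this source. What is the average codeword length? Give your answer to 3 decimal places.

Repeatedly combine the two least-probable nodes; the expected code length is the sum of the merged weights.
merge 2/23 + 2/23 → 4/23
merge 11/69 + 4/23 → 1/3
merge 4/23 + 17/69 → 29/69
merge 17/69 + 1/3 → 40/69
merge 29/69 + 40/69 → 1
L = 4/23 + 1/3 + 29/69 + 40/69 + 1 = 173/69 ≈ 2.507 bits/symbol.

2.507 bits/symbol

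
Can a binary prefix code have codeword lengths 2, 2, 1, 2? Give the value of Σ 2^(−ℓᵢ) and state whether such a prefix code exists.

1.25; no

With common denominator 2^2 = 4: Σ 2^(−ℓᵢ) = 1/4 + 1/4 + 2/4 + 1/4 = 5/4 = 1.25.
Kraft's inequality requires Σ ≤ 1; here Σ = 1.25 > 1, so no such prefix code exists.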